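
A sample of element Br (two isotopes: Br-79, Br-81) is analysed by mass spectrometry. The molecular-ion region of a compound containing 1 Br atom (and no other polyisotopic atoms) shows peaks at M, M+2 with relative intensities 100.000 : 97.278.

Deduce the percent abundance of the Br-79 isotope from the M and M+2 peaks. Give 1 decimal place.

50.7%

Write p for the Br-79 fraction. I(M+2)/I(M) = [C(1,1)·p^0·(1−p)] / p^1 = 1·(1−p)/p = 97.278/100.000 = 0.9728
(1−p)/p = 0.9728/1 = 0.9728  ⇒  p = 1/(1 + 0.9728) = 0.5069
Br-79: 50.7%, Br-81: 49.3%.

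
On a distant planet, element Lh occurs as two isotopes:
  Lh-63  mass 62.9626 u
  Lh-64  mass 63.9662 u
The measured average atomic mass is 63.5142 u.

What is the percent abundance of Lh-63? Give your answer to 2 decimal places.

45.04%

With x = fraction of Lh-63 (so Lh-64 is 1 − x):
62.9626·x + 63.9662·(1 − x) = 63.5142
(62.9626 − 63.9662)·x = 63.5142 − 63.9662
x = -0.4520 / -1.0036 = 0.45038 → 45.04% Lh-63, 54.96% Lh-64.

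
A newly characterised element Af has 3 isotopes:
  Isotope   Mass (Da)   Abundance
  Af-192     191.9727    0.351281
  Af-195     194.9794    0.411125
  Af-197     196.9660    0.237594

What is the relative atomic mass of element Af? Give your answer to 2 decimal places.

The abundance-weighted mean is 0.351281 × 191.9727 + 0.411125 × 194.9794 + 0.237594 × 196.9660
= 67.43636 + 80.16091 + 46.79794 = 194.39521 Da

194.40 Da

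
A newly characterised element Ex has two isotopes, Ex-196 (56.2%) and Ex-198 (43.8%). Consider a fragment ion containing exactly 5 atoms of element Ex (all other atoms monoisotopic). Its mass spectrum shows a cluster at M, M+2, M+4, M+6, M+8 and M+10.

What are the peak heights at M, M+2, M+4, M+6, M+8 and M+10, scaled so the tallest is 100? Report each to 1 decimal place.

16.5 : 64.2 : 100.0 : 77.9 : 30.4 : 4.7

Expanding (0.562 + 0.438)^5:
P(M) = 0.562^5 = 0.056064
P(M+2) = 5 × 0.562^4 × 0.438^1 = 0.218469
P(M+4) = 10 × 0.562^3 × 0.438^2 = 0.340531
P(M+6) = 10 × 0.562^2 × 0.438^3 = 0.265396
P(M+8) = 5 × 0.562^1 × 0.438^4 = 0.103420
P(M+10) = 0.438^5 = 0.016120
The M+4 peak is largest (0.340531); scaling to 100 gives 16.5 : 64.2 : 100.0 : 77.9 : 30.4 : 4.7.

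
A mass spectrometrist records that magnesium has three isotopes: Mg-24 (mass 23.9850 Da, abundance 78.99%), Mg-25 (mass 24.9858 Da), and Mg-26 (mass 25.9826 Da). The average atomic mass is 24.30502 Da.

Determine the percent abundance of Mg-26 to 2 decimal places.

Let x and y be the fractions of Mg-25 and Mg-26. Then x + y = 1 − 0.7899 = 0.2101 and 24.9858x + 25.9826y = 24.30502 − 0.7899×23.9850 = 5.3592685.
Substituting: 24.9858x + 25.9826(0.2101 − x) = 5.3592685
(24.9858 − 25.9826)x = -0.09967576  ⇒  x = 0.10000, y = 0.11010
Mg-25: 10.00%, Mg-26: 11.01%.

11.01%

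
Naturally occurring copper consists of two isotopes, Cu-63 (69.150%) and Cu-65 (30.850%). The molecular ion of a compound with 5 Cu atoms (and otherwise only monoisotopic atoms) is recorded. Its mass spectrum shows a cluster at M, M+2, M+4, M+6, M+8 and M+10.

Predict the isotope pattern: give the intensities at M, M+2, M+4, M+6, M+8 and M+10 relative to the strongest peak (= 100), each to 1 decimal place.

The 5 Cu atoms are independent, so intensities follow the terms of (0.69150 + 0.30850)^5.
P(M) = 0.69150^5 = 0.158111
P(M+2) = 5 × 0.69150^4 × 0.30850^1 = 0.352691
P(M+4) = 10 × 0.69150^3 × 0.30850^2 = 0.314693
P(M+6) = 10 × 0.69150^2 × 0.30850^3 = 0.140394
P(M+8) = 5 × 0.69150^1 × 0.30850^4 = 0.031317
P(M+10) = 0.30850^5 = 0.002794
The M+2 peak is largest (0.352691); scaling to 100 gives 44.8 : 100.0 : 89.2 : 39.8 : 8.9 : 0.8.

44.8 : 100.0 : 89.2 : 39.8 : 8.9 : 0.8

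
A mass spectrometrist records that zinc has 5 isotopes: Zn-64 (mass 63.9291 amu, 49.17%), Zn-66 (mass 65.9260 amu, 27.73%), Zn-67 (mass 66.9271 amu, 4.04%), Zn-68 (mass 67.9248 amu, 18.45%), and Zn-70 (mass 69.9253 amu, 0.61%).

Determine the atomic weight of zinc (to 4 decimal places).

Average mass = Σ (abundance × isotope mass) = 0.4917 × 63.9291 + 0.2773 × 65.9260 + 0.0404 × 66.9271 + 0.1845 × 67.9248 + 0.0061 × 69.9253
= 31.43394 + 18.28128 + 2.70385 + 12.53213 + 0.42654 = 65.37774 amu

65.3777 amu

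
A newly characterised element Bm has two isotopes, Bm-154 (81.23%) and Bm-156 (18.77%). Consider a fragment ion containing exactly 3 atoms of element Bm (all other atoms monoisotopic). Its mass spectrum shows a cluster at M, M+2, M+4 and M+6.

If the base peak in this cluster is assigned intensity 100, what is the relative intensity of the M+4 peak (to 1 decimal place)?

16.0

Term probabilities: M 0.5360, M+2 0.3716, M+4 0.0859, M+6 0.0066. Base peak = M.
P(M) = C(3,0) × 0.8123^3 × 0.1877^0 = 1 × 0.53598096 × 1.0000 = 0.535981 (base)
P(M+4) = C(3,2) × 0.8123^1 × 0.1877^2 = 3 × 0.8123 × 0.03523129 = 0.085855
Relative intensity = 0.085855 / 0.535981 × 100 = 16.0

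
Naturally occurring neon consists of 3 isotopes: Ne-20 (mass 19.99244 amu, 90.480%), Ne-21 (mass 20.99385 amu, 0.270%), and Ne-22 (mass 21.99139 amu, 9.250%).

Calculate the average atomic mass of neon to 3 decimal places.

20.180 amu

Ar = Σ fᵢ·mᵢ = 0.90480 × 19.99244 + 0.00270 × 20.99385 + 0.09250 × 21.99139
= 18.089160 + 0.056683 + 2.034204 = 20.180047 amu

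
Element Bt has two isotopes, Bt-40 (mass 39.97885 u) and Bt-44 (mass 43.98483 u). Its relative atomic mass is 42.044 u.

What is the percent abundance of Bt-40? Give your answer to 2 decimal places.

48.45%

Let x be the fractional abundance of Bt-40; then Bt-44 has abundance 1 − x.
39.97885·x + 43.98483·(1 − x) = 42.044
(39.97885 − 43.98483)·x = 42.044 − 43.98483
x = -1.94083 / -4.00598 = 0.48448 → 48.45% Bt-40, 51.55% Bt-44.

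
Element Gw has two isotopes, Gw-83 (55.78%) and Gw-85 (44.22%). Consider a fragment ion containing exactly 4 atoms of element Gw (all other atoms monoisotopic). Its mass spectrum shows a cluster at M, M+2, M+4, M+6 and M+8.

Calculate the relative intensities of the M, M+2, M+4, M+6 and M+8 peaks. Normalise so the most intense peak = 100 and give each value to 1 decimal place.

The 4 Gw atoms are independent, so intensities follow the terms of (0.5578 + 0.4422)^4.
P(M) = 0.5578^4 = 0.096809
P(M+2) = 4 × 0.5578^3 × 0.4422^1 = 0.306983
P(M+4) = 6 × 0.5578^2 × 0.4422^2 = 0.365044
P(M+6) = 4 × 0.5578^1 × 0.4422^3 = 0.192928
P(M+8) = 0.4422^4 = 0.038236
The M+4 peak is largest (0.365044); scaling to 100 gives 26.5 : 84.1 : 100.0 : 52.9 : 10.5.

26.5 : 84.1 : 100.0 : 52.9 : 10.5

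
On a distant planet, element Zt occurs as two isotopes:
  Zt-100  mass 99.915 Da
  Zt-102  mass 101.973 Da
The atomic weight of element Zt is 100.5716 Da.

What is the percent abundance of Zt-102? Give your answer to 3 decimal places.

With x = fraction of Zt-100 (so Zt-102 is 1 − x):
99.915·x + 101.973·(1 − x) = 100.5716
(99.915 − 101.973)·x = 100.5716 − 101.973
x = -1.4014 / -2.058 = 0.68095 → 68.095% Zt-100, 31.905% Zt-102.

31.905%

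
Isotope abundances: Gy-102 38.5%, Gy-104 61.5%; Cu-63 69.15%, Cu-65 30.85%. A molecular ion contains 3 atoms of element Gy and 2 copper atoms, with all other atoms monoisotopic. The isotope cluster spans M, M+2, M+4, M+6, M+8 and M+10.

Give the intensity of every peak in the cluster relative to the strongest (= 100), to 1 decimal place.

Element Gy pattern (n=3): 0.05706663 : 0.27347512 : 0.43684987 : 0.23260837
Copper pattern (n=2): 0.47817225 : 0.4266555 : 0.09517225
Convolve the two distributions (both contribute in 2-u steps):
  M: 0.05706663×0.47817225 = 0.027288
  M+2: 0.05706663×0.4266555 + 0.27347512×0.47817225 = 0.155116
  M+4: 0.05706663×0.09517225 + 0.27347512×0.4266555 + 0.43684987×0.47817225 = 0.331000
  M+6: 0.27347512×0.09517225 + 0.43684987×0.4266555 + 0.23260837×0.47817225 = 0.323639
  M+8: 0.43684987×0.09517225 + 0.23260837×0.4266555 = 0.140820
  M+10: 0.23260837×0.09517225 = 0.022138
Scale to base peak (0.331000) = 100: 8.2 : 46.9 : 100.0 : 97.8 : 42.5 : 6.7

8.2 : 46.9 : 100.0 : 97.8 : 42.5 : 6.7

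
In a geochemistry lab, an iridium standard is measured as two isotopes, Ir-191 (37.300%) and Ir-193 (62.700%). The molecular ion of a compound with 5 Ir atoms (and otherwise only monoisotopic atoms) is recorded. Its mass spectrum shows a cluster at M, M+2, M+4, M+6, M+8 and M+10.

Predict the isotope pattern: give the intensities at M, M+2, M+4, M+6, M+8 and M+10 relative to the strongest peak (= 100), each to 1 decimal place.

2.1 : 17.7 : 59.5 : 100.0 : 84.0 : 28.3

The 5 Ir atoms are independent, so intensities follow the terms of (0.37300 + 0.62700)^5.
P(M) = 0.37300^5 = 0.007220
P(M+2) = 5 × 0.37300^4 × 0.62700^1 = 0.060684
P(M+4) = 10 × 0.37300^3 × 0.62700^2 = 0.204015
P(M+6) = 10 × 0.37300^2 × 0.62700^3 = 0.342942
P(M+8) = 5 × 0.37300^1 × 0.62700^4 = 0.288237
P(M+10) = 0.62700^5 = 0.096903
The M+6 peak is largest (0.342942); scaling to 100 gives 2.1 : 17.7 : 59.5 : 100.0 : 84.0 : 28.3.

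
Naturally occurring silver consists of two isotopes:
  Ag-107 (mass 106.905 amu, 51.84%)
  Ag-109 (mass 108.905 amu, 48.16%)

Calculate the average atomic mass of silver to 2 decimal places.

Average mass = Σ (abundance × isotope mass) = 0.5184 × 106.905 + 0.4816 × 108.905
= 55.4196 + 52.4486 = 107.8682 amu

107.87 amu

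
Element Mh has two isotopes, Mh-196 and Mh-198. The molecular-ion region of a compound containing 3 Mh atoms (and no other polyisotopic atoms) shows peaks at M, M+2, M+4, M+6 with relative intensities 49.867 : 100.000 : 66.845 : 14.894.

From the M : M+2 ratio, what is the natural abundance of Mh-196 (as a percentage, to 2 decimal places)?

59.94%

If p is the fraction of Mh that is Mh-196, then I(M+2)/I(M) = [C(3,1)·p^2·(1−p)] / p^3 = 3·(1−p)/p = 100.000/49.867 = 2.0053
(1−p)/p = 2.0053/3 = 0.6684  ⇒  p = 1/(1 + 0.6684) = 0.5994
Mh-196: 59.94%, Mh-198: 40.06%.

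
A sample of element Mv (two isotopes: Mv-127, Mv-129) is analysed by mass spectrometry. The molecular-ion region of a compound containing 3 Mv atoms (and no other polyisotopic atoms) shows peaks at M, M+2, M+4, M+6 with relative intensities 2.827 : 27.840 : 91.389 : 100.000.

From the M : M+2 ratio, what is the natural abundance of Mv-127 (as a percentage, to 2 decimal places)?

Let p = fractional abundance of Mv-127. I(M+2)/I(M) = [C(3,1)·p^2·(1−p)] / p^3 = 3·(1−p)/p = 27.840/2.827 = 9.8479
(1−p)/p = 9.8479/3 = 3.2826  ⇒  p = 1/(1 + 3.2826) = 0.2335
Mv-127: 23.35%, Mv-129: 76.65%.

23.35%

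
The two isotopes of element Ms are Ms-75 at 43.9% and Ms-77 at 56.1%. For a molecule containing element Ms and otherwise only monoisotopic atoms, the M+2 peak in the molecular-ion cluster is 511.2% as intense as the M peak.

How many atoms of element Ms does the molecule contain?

4

For n independent Ms atoms, I(M+2)/I(M) = n · (abundance Ms-77) / (abundance Ms-75) = n · 0.561/0.439.
n = 5.112 × 0.439/0.561 = 4.00 ≈ 4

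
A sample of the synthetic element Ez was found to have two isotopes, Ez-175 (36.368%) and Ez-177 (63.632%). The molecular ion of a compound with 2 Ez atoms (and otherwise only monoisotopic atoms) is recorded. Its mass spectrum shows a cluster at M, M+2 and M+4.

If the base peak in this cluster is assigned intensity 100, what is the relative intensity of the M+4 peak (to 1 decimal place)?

Binomial terms of (0.36368 + 0.63632)^2: M 0.1323, M+2 0.4628, M+4 0.4049 → M+2 is the base peak.
P(M+2) = C(2,1) × 0.36368^1 × 0.63632^1 = 2 × 0.36368 × 0.63632 = 0.462834 (base)
P(M+4) = C(2,2) × 0.36368^0 × 0.63632^2 = 1 × 1.0000 × 0.40490314 = 0.404903
Relative intensity = 0.404903 / 0.462834 × 100 = 87.5

87.5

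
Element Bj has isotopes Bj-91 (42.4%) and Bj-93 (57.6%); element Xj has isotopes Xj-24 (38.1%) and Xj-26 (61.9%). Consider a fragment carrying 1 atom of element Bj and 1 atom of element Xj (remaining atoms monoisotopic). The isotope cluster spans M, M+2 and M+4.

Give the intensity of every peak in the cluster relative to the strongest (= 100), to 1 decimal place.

33.5 : 100.0 : 74.0

Element Bj pattern (n=1): 0.4240 : 0.5760
Element Xj pattern (n=1): 0.3810 : 0.6190
Convolve the two distributions (both contribute in 2-u steps):
  M: 0.4240×0.3810 = 0.161544
  M+2: 0.4240×0.6190 + 0.5760×0.3810 = 0.481912
  M+4: 0.5760×0.6190 = 0.356544
Scale to base peak (0.481912) = 100: 33.5 : 100.0 : 74.0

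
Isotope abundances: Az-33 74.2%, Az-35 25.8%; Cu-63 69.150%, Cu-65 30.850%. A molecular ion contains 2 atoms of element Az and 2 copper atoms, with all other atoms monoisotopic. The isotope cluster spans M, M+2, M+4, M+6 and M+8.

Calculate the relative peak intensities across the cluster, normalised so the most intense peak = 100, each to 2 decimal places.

Element Az pattern (n=2): 0.550564 : 0.382872 : 0.066564
Copper pattern (n=2): 0.47817225 : 0.4266555 : 0.09517225
Convolve the two distributions (both contribute in 2-u steps):
  M: 0.550564×0.47817225 = 0.263264
  M+2: 0.550564×0.4266555 + 0.382872×0.47817225 = 0.417980
  M+4: 0.550564×0.09517225 + 0.382872×0.4266555 + 0.066564×0.47817225 = 0.247582
  M+6: 0.382872×0.09517225 + 0.066564×0.4266555 = 0.064839
  M+8: 0.066564×0.09517225 = 0.006335
Scale to base peak (0.417980) = 100: 62.98 : 100.00 : 59.23 : 15.51 : 1.52

62.98 : 100.00 : 59.23 : 15.51 : 1.52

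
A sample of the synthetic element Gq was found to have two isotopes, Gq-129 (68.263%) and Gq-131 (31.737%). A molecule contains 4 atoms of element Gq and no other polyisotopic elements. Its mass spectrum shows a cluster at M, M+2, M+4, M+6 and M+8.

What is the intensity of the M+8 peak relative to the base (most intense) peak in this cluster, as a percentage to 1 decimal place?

2.5%

Term probabilities: M 0.2171, M+2 0.4038, M+4 0.2816, M+6 0.0873, M+8 0.0101. Base peak = M+2.
P(M+2) = C(4,1) × 0.68263^3 × 0.31737^1 = 4 × 0.31809446 × 0.31737 = 0.403815 (base)
P(M+8) = C(4,4) × 0.68263^0 × 0.31737^4 = 1 × 1.0000 × 0.01014527 = 0.010145
Relative intensity = 0.010145 / 0.403815 × 100 = 2.5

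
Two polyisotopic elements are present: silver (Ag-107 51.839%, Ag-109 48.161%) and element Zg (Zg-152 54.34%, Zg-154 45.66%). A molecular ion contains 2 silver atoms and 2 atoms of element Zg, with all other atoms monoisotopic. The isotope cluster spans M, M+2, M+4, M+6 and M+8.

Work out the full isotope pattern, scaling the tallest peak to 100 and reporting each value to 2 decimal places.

21.31 : 75.42 : 100.00 : 58.88 : 12.99

Silver pattern (n=2): 0.26872819 : 0.49932362 : 0.23194819
Element Zg pattern (n=2): 0.29528356 : 0.49623288 : 0.20848356
Convolve the two distributions (both contribute in 2-u steps):
  M: 0.26872819×0.29528356 = 0.079351
  M+2: 0.26872819×0.49623288 + 0.49932362×0.29528356 = 0.280794
  M+4: 0.26872819×0.20848356 + 0.49932362×0.49623288 + 0.23194819×0.29528356 = 0.372297
  M+6: 0.49932362×0.20848356 + 0.23194819×0.49623288 = 0.219201
  M+8: 0.23194819×0.20848356 = 0.048357
Scale to base peak (0.372297) = 100: 21.31 : 75.42 : 100.00 : 58.88 : 12.99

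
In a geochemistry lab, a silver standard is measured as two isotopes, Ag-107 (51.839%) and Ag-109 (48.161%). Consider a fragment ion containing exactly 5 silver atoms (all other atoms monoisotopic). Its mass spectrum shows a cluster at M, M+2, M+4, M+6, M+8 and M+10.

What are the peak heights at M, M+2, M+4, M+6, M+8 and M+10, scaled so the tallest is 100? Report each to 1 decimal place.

Each Ag atom is independently Ag-107 (p = 0.51839) or Ag-109 (q = 0.48161); the cluster is the binomial expansion (p + q)^5.
P(M) = 0.51839^5 = 0.037435
P(M+2) = 5 × 0.51839^4 × 0.48161^1 = 0.173897
P(M+4) = 10 × 0.51839^3 × 0.48161^2 = 0.323118
P(M+6) = 10 × 0.51839^2 × 0.48161^3 = 0.300192
P(M+8) = 5 × 0.51839^1 × 0.48161^4 = 0.139447
P(M+10) = 0.48161^5 = 0.025911
The M+4 peak is largest (0.323118); scaling to 100 gives 11.6 : 53.8 : 100.0 : 92.9 : 43.2 : 8.0.

11.6 : 53.8 : 100.0 : 92.9 : 43.2 : 8.0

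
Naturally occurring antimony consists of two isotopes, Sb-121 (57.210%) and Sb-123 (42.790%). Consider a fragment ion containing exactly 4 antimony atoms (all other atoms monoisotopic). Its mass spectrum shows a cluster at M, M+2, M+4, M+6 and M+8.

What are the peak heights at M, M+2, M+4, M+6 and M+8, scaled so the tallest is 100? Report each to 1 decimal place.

The 4 Sb atoms are independent, so intensities follow the terms of (0.57210 + 0.42790)^4.
P(M) = 0.57210^4 = 0.107124
P(M+2) = 4 × 0.57210^3 × 0.42790^1 = 0.320493
P(M+4) = 6 × 0.57210^2 × 0.42790^2 = 0.359567
P(M+6) = 4 × 0.57210^1 × 0.42790^3 = 0.179291
P(M+8) = 0.42790^4 = 0.033525
The M+4 peak is largest (0.359567); scaling to 100 gives 29.8 : 89.1 : 100.0 : 49.9 : 9.3.

29.8 : 89.1 : 100.0 : 49.9 : 9.3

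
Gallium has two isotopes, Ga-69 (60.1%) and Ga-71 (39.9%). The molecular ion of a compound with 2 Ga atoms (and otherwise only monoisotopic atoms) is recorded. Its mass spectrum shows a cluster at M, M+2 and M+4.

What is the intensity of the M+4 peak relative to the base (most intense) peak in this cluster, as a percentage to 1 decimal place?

33.2%

Term probabilities: M 0.3612, M+2 0.4796, M+4 0.1592. Base peak = M+2.
P(M+2) = C(2,1) × 0.601^1 × 0.399^1 = 2 × 0.6010 × 0.3990 = 0.479598 (base)
P(M+4) = C(2,2) × 0.601^0 × 0.399^2 = 1 × 1.0000 × 0.159201 = 0.159201
Relative intensity = 0.159201 / 0.479598 × 100 = 33.2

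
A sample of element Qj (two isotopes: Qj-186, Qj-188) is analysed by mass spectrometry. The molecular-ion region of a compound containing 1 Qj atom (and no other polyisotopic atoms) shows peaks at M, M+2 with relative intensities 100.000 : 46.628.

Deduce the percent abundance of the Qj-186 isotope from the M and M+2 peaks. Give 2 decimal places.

68.20%

Let p = fractional abundance of Qj-186. I(M+2)/I(M) = [C(1,1)·p^0·(1−p)] / p^1 = 1·(1−p)/p = 46.628/100.000 = 0.4663
(1−p)/p = 0.4663/1 = 0.4663  ⇒  p = 1/(1 + 0.4663) = 0.6820
Qj-186: 68.20%, Qj-188: 31.80%.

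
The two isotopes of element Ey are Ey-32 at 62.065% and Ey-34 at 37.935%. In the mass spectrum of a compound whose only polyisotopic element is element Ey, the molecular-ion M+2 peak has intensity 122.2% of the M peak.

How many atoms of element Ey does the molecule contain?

2

For n independent Ey atoms, I(M+2)/I(M) = n · (abundance Ey-34) / (abundance Ey-32) = n · 0.37935/0.62065.
n = 1.222 × 0.62065/0.37935 = 2.00 ≈ 2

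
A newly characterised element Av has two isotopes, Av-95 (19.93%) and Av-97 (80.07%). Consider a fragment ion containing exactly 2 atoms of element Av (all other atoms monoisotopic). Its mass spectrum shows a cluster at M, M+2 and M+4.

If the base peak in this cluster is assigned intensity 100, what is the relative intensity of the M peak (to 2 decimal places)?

(0.1993 + 0.8007)^2 gives M 0.0397, M+2 0.3192, M+4 0.6411; the largest is M+4.
P(M+4) = C(2,2) × 0.1993^0 × 0.8007^2 = 1 × 1.0000 × 0.64112049 = 0.641120 (base)
P(M) = C(2,0) × 0.1993^2 × 0.8007^0 = 1 × 0.03972049 × 1.0000 = 0.039720
Relative intensity = 0.039720 / 0.641120 × 100 = 6.20

6.20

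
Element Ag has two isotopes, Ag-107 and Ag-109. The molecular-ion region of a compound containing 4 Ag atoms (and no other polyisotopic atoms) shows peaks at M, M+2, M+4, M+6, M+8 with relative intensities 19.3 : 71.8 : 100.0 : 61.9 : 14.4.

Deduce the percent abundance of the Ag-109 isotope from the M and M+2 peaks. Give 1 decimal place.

48.2%

If p is the fraction of Ag that is Ag-107, then I(M+2)/I(M) = [C(4,1)·p^3·(1−p)] / p^4 = 4·(1−p)/p = 71.8/19.3 = 3.7202
(1−p)/p = 3.7202/4 = 0.9301  ⇒  p = 1/(1 + 0.9301) = 0.5181
Ag-107: 51.8%, Ag-109: 48.2%.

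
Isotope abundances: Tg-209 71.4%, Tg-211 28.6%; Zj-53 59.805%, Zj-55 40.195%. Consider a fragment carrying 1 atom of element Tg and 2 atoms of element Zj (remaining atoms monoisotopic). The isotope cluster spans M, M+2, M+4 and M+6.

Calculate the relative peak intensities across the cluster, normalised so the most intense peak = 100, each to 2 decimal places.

57.31 : 100.00 : 56.75 : 10.37

Element Tg pattern (n=1): 0.7140 : 0.2860
Element Zj pattern (n=2): 0.3576638 : 0.4807724 : 0.1615638
Convolve the two distributions (both contribute in 2-u steps):
  M: 0.7140×0.3576638 = 0.255372
  M+2: 0.7140×0.4807724 + 0.2860×0.3576638 = 0.445563
  M+4: 0.7140×0.1615638 + 0.2860×0.4807724 = 0.252857
  M+6: 0.2860×0.1615638 = 0.046207
Scale to base peak (0.445563) = 100: 57.31 : 100.00 : 56.75 : 10.37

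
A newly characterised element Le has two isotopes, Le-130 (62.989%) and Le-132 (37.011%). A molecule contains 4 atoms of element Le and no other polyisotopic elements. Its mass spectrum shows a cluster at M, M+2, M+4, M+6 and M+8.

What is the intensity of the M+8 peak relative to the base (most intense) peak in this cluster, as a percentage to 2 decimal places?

5.07%

Term probabilities: M 0.1574, M+2 0.3700, M+4 0.3261, M+6 0.1277, M+8 0.0188. Base peak = M+2.
P(M+2) = C(4,1) × 0.62989^3 × 0.37011^1 = 4 × 0.24991605 × 0.37011 = 0.369986 (base)
P(M+8) = C(4,4) × 0.62989^0 × 0.37011^4 = 1 × 1.0000 × 0.01876391 = 0.018764
Relative intensity = 0.018764 / 0.369986 × 100 = 5.07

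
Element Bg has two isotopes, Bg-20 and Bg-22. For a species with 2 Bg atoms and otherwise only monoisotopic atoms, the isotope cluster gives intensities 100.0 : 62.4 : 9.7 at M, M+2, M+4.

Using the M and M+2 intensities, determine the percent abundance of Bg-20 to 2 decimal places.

Write p for the Bg-20 fraction. I(M+2)/I(M) = [C(2,1)·p^1·(1−p)] / p^2 = 2·(1−p)/p = 62.4/100.0 = 0.6240
(1−p)/p = 0.6240/2 = 0.3120  ⇒  p = 1/(1 + 0.3120) = 0.7622
Bg-20: 76.22%, Bg-22: 23.78%.

76.22%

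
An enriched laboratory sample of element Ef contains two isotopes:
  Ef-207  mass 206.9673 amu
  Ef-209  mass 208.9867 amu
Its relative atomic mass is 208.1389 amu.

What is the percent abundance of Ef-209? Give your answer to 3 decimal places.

With x = fraction of Ef-207 (so Ef-209 is 1 − x):
206.9673·x + 208.9867·(1 − x) = 208.1389
(206.9673 − 208.9867)·x = 208.1389 − 208.9867
x = -0.8478 / -2.0194 = 0.41983 → 41.983% Ef-207, 58.017% Ef-209.

58.017%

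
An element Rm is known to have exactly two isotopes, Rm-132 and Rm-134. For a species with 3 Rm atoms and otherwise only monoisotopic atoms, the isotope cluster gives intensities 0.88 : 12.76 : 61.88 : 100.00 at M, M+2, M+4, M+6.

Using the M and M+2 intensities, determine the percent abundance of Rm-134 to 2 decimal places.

82.86%

Let p = fractional abundance of Rm-132. I(M+2)/I(M) = [C(3,1)·p^2·(1−p)] / p^3 = 3·(1−p)/p = 12.76/0.88 = 14.5000
(1−p)/p = 14.5000/3 = 4.8333  ⇒  p = 1/(1 + 4.8333) = 0.1714
Rm-132: 17.14%, Rm-134: 82.86%.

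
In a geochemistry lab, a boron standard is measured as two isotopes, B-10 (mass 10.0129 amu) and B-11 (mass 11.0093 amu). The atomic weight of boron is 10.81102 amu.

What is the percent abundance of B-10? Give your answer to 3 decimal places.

19.900%

Writing the weighted mean with unknown fraction x of B-10:
10.0129·x + 11.0093·(1 − x) = 10.81102
(10.0129 − 11.0093)·x = 10.81102 − 11.0093
x = -0.19828 / -0.9964 = 0.19900 → 19.900% B-10, 80.100% B-11.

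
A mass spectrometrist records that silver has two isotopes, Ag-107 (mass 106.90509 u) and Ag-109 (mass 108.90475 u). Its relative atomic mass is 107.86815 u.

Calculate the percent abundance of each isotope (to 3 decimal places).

Ag-107: 51.839%, Ag-109: 48.161%

Writing the weighted mean with unknown fraction x of Ag-107:
106.90509·x + 108.90475·(1 − x) = 107.86815
(106.90509 − 108.90475)·x = 107.86815 − 108.90475
x = -1.03660 / -1.99966 = 0.51839 → 51.839% Ag-107, 48.161% Ag-109.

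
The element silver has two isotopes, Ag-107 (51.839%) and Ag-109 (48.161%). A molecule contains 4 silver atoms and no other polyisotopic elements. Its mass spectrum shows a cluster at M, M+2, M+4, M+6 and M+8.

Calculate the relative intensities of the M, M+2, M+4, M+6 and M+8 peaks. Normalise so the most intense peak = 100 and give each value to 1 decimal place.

19.3 : 71.8 : 100.0 : 61.9 : 14.4

Each Ag atom is independently Ag-107 (p = 0.51839) or Ag-109 (q = 0.48161); the cluster is the binomial expansion (p + q)^4.
P(M) = 0.51839^4 = 0.072215
P(M+2) = 4 × 0.51839^3 × 0.48161^1 = 0.268365
P(M+4) = 6 × 0.51839^2 × 0.48161^2 = 0.373986
P(M+6) = 4 × 0.51839^1 × 0.48161^3 = 0.231634
P(M+8) = 0.48161^4 = 0.053800
The M+4 peak is largest (0.373986); scaling to 100 gives 19.3 : 71.8 : 100.0 : 61.9 : 14.4.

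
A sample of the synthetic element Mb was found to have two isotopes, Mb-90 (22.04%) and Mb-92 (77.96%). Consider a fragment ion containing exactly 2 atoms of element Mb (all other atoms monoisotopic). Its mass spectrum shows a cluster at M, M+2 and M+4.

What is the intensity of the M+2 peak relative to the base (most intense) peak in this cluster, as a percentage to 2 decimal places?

56.54%

(0.2204 + 0.7796)^2 gives M 0.0486, M+2 0.3436, M+4 0.6078; the largest is M+4.
P(M+4) = C(2,2) × 0.2204^0 × 0.7796^2 = 1 × 1.0000 × 0.60777616 = 0.607776 (base)
P(M+2) = C(2,1) × 0.2204^1 × 0.7796^1 = 2 × 0.2204 × 0.7796 = 0.343648
Relative intensity = 0.343648 / 0.607776 × 100 = 56.54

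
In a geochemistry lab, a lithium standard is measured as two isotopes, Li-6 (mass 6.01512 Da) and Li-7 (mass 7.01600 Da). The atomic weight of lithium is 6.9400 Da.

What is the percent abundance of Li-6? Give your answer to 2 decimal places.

7.59%

Let x be the fractional abundance of Li-6; then Li-7 has abundance 1 − x.
6.01512·x + 7.01600·(1 − x) = 6.9400
(6.01512 − 7.01600)·x = 6.9400 − 7.01600
x = -0.07600 / -1.00088 = 0.07593 → 7.59% Li-6, 92.41% Li-7.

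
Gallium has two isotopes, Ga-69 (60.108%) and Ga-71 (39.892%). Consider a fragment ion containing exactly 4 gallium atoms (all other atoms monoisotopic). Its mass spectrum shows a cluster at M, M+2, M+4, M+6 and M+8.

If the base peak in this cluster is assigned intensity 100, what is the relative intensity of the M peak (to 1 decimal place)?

(0.60108 + 0.39892)^4 gives M 0.1305, M+2 0.3465, M+4 0.3450, M+6 0.1526, M+8 0.0253; the largest is M+2.
P(M+2) = C(4,1) × 0.60108^3 × 0.39892^1 = 4 × 0.2171685 × 0.39892 = 0.346531 (base)
P(M) = C(4,0) × 0.60108^4 × 0.39892^0 = 1 × 0.13053564 × 1.0000 = 0.130536
Relative intensity = 0.130536 / 0.346531 × 100 = 37.7

37.7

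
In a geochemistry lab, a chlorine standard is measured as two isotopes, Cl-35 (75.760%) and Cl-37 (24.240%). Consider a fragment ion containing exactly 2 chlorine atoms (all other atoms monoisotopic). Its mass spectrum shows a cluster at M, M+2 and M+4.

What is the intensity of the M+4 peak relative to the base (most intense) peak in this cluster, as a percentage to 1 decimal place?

10.2%

(0.75760 + 0.24240)^2 gives M 0.5740, M+2 0.3673, M+4 0.0588; the largest is M.
P(M) = C(2,0) × 0.75760^2 × 0.24240^0 = 1 × 0.57395776 × 1.0000 = 0.573958 (base)
P(M+4) = C(2,2) × 0.75760^0 × 0.24240^2 = 1 × 1.0000 × 0.05875776 = 0.058758
Relative intensity = 0.058758 / 0.573958 × 100 = 10.2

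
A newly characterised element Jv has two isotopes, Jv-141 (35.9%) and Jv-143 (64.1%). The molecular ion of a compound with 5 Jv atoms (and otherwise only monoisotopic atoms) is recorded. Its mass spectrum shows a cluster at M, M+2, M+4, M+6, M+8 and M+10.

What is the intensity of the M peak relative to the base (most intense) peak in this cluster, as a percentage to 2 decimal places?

1.76%

(0.359 + 0.641)^5 gives M 0.0060, M+2 0.0532, M+4 0.1901, M+6 0.3394, M+8 0.3030, M+10 0.1082; the largest is M+6.
P(M+6) = C(5,3) × 0.359^2 × 0.641^3 = 10 × 0.128881 × 0.26337472 = 0.339440 (base)
P(M) = C(5,0) × 0.359^5 × 0.641^0 = 1 × 0.0059631 × 1.0000 = 0.005963
Relative intensity = 0.005963 / 0.339440 × 100 = 1.76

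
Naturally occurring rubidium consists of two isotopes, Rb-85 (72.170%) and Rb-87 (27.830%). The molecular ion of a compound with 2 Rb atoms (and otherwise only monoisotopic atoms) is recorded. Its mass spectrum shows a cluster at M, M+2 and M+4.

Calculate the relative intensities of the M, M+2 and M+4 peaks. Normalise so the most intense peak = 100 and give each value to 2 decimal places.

Expanding (0.72170 + 0.27830)^2:
P(M) = 0.72170^2 = 0.520851
P(M+2) = 2 × 0.72170^1 × 0.27830^1 = 0.401698
P(M+4) = 0.27830^2 = 0.077451
The M peak is largest (0.520851); scaling to 100 gives 100.00 : 77.12 : 14.87.

100.00 : 77.12 : 14.87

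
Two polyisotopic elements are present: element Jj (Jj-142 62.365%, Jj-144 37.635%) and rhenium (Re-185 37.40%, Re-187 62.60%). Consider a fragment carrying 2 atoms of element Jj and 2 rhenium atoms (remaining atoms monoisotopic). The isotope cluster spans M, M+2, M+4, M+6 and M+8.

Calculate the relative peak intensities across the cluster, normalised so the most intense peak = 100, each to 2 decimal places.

Element Jj pattern (n=2): 0.38893932 : 0.46942135 : 0.14163932
Rhenium pattern (n=2): 0.139876 : 0.468248 : 0.391876
Convolve the two distributions (both contribute in 2-u steps):
  M: 0.38893932×0.139876 = 0.054403
  M+2: 0.38893932×0.468248 + 0.46942135×0.139876 = 0.247781
  M+4: 0.38893932×0.391876 + 0.46942135×0.468248 + 0.14163932×0.139876 = 0.392034
  M+6: 0.46942135×0.391876 + 0.14163932×0.468248 = 0.250277
  M+8: 0.14163932×0.391876 = 0.055505
Scale to base peak (0.392034) = 100: 13.88 : 63.20 : 100.00 : 63.84 : 14.16

13.88 : 63.20 : 100.00 : 63.84 : 14.16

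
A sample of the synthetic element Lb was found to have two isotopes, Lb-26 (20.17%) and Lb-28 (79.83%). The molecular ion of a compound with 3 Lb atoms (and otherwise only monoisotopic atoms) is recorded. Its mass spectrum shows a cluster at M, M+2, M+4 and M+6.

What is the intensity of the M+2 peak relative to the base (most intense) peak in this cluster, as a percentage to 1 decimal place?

19.2%

Binomial terms of (0.2017 + 0.7983)^3: M 0.0082, M+2 0.0974, M+4 0.3856, M+6 0.5087 → M+6 is the base peak.
P(M+6) = C(3,3) × 0.2017^0 × 0.7983^3 = 1 × 1.0000 × 0.50874293 = 0.508743 (base)
P(M+2) = C(3,1) × 0.2017^2 × 0.7983^1 = 3 × 0.04068289 × 0.7983 = 0.097431
Relative intensity = 0.097431 / 0.508743 × 100 = 19.2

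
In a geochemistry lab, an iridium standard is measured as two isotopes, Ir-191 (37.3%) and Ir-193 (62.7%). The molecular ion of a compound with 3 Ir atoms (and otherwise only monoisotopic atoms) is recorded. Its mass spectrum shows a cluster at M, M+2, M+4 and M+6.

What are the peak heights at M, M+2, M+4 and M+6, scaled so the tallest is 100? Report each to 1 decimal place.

11.8 : 59.5 : 100.0 : 56.0

The 3 Ir atoms are independent, so intensities follow the terms of (0.373 + 0.627)^3.
P(M) = 0.373^3 = 0.051895
P(M+2) = 3 × 0.373^2 × 0.627^1 = 0.261702
P(M+4) = 3 × 0.373^1 × 0.627^2 = 0.439911
P(M+6) = 0.627^3 = 0.246492
The M+4 peak is largest (0.439911); scaling to 100 gives 11.8 : 59.5 : 100.0 : 56.0.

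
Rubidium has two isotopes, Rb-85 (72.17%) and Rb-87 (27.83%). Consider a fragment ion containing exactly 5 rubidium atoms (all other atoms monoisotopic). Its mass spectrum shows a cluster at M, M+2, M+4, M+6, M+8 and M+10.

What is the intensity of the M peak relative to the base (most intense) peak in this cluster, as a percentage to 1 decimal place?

Term probabilities: M 0.1958, M+2 0.3775, M+4 0.2911, M+6 0.1123, M+8 0.0216, M+10 0.0017. Base peak = M+2.
P(M+2) = C(5,1) × 0.7217^4 × 0.2783^1 = 5 × 0.27128565 × 0.2783 = 0.377494 (base)
P(M) = C(5,0) × 0.7217^5 × 0.2783^0 = 1 × 0.19578685 × 1.0000 = 0.195787
Relative intensity = 0.195787 / 0.377494 × 100 = 51.9

51.9%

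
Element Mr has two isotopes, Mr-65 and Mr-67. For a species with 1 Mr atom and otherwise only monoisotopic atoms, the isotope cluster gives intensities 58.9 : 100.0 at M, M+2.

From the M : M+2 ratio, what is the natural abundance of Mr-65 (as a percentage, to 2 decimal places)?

Let p = fractional abundance of Mr-65. I(M+2)/I(M) = [C(1,1)·p^0·(1−p)] / p^1 = 1·(1−p)/p = 100.0/58.9 = 1.6978
(1−p)/p = 1.6978/1 = 1.6978  ⇒  p = 1/(1 + 1.6978) = 0.3707
Mr-65: 37.07%, Mr-67: 62.93%.

37.07%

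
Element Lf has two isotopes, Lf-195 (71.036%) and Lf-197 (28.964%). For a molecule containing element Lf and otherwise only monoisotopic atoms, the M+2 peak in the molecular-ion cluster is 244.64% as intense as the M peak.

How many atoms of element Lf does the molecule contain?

The M+2/M ratio from n Lf atoms is n · q/p = n · 0.28964/0.71036.
n = 2.4464 × 0.71036/0.28964 = 6.00 ≈ 6

6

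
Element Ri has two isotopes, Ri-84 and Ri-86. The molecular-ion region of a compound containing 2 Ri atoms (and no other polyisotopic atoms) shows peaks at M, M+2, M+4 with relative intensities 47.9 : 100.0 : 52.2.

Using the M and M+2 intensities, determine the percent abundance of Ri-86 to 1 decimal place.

If p is the fraction of Ri that is Ri-84, then I(M+2)/I(M) = [C(2,1)·p^1·(1−p)] / p^2 = 2·(1−p)/p = 100.0/47.9 = 2.0877
(1−p)/p = 2.0877/2 = 1.0438  ⇒  p = 1/(1 + 1.0438) = 0.4893
Ri-84: 48.9%, Ri-86: 51.1%.

51.1%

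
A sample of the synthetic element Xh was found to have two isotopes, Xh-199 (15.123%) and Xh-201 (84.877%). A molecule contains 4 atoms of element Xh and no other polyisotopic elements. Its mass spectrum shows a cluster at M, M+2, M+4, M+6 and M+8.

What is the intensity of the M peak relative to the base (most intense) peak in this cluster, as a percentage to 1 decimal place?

0.1%

Term probabilities: M 0.0005, M+2 0.0117, M+4 0.0989, M+6 0.3699, M+8 0.5190. Base peak = M+8.
P(M+8) = C(4,4) × 0.15123^0 × 0.84877^4 = 1 × 1.0000 × 0.51899131 = 0.518991 (base)
P(M) = C(4,0) × 0.15123^4 × 0.84877^0 = 1 × 0.00052306 × 1.0000 = 0.000523
Relative intensity = 0.000523 / 0.518991 × 100 = 0.1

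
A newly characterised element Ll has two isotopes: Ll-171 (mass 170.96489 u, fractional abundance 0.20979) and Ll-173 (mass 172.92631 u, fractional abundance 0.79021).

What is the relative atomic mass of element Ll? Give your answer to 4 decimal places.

Average mass = Σ (abundance × isotope mass) = 0.20979 × 170.96489 + 0.79021 × 172.92631
= 35.866724 + 136.648099 = 172.514823 u

172.5148 u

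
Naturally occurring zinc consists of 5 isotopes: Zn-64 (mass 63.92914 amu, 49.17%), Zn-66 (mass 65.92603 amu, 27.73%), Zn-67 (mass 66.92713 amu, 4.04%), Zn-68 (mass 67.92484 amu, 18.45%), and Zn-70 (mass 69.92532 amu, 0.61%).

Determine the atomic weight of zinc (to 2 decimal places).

65.38 amu

The abundance-weighted mean is 0.4917 × 63.92914 + 0.2773 × 65.92603 + 0.0404 × 66.92713 + 0.1845 × 67.92484 + 0.0061 × 69.92532
= 31.433958 + 18.281288 + 2.703856 + 12.532133 + 0.426544 = 65.377779 amu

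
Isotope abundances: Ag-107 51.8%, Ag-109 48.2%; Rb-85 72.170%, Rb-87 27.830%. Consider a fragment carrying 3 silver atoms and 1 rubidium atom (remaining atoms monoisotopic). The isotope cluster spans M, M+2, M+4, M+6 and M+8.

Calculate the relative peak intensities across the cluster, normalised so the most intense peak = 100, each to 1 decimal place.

Silver pattern (n=3): 0.13899183 : 0.3879965 : 0.3610315 : 0.11198017
Rubidium pattern (n=1): 0.7217 : 0.2783
Convolve the two distributions (both contribute in 2-u steps):
  M: 0.13899183×0.7217 = 0.100310
  M+2: 0.13899183×0.2783 + 0.3879965×0.7217 = 0.318699
  M+4: 0.3879965×0.2783 + 0.3610315×0.7217 = 0.368536
  M+6: 0.3610315×0.2783 + 0.11198017×0.7217 = 0.181291
  M+8: 0.11198017×0.2783 = 0.031164
Scale to base peak (0.368536) = 100: 27.2 : 86.5 : 100.0 : 49.2 : 8.5

27.2 : 86.5 : 100.0 : 49.2 : 8.5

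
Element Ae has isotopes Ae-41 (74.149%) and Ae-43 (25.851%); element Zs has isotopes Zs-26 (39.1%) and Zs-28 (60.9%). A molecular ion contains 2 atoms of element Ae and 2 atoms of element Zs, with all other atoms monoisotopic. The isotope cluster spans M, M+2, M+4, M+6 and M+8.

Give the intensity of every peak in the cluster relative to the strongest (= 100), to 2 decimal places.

Element Ae pattern (n=2): 0.54980742 : 0.38336516 : 0.06682742
Element Zs pattern (n=2): 0.152881 : 0.476238 : 0.370881
Convolve the two distributions (both contribute in 2-u steps):
  M: 0.54980742×0.152881 = 0.084055
  M+2: 0.54980742×0.476238 + 0.38336516×0.152881 = 0.320448
  M+4: 0.54980742×0.370881 + 0.38336516×0.476238 + 0.06682742×0.152881 = 0.396703
  M+6: 0.38336516×0.370881 + 0.06682742×0.476238 = 0.174009
  M+8: 0.06682742×0.370881 = 0.024785
Scale to base peak (0.396703) = 100: 21.19 : 80.78 : 100.00 : 43.86 : 6.25

21.19 : 80.78 : 100.00 : 43.86 : 6.25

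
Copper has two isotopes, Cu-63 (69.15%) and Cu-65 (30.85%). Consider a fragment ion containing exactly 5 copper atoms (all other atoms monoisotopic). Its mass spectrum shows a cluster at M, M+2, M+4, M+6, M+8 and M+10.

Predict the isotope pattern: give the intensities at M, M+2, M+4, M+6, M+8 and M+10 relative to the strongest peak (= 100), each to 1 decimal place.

44.8 : 100.0 : 89.2 : 39.8 : 8.9 : 0.8

Expanding (0.6915 + 0.3085)^5:
P(M) = 0.6915^5 = 0.158111
P(M+2) = 5 × 0.6915^4 × 0.3085^1 = 0.352691
P(M+4) = 10 × 0.6915^3 × 0.3085^2 = 0.314693
P(M+6) = 10 × 0.6915^2 × 0.3085^3 = 0.140394
P(M+8) = 5 × 0.6915^1 × 0.3085^4 = 0.031317
P(M+10) = 0.3085^5 = 0.002794
The M+2 peak is largest (0.352691); scaling to 100 gives 44.8 : 100.0 : 89.2 : 39.8 : 8.9 : 0.8.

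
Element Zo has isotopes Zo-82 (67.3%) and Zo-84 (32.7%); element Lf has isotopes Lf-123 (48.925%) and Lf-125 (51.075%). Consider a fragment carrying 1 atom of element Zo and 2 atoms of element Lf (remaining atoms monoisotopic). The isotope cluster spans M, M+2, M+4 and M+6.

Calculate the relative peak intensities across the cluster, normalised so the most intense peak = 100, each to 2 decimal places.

38.85 : 100.00 : 81.76 : 20.57

Element Zo pattern (n=1): 0.6730 : 0.3270
Element Lf pattern (n=2): 0.23936556 : 0.49976888 : 0.26086556
Convolve the two distributions (both contribute in 2-u steps):
  M: 0.6730×0.23936556 = 0.161093
  M+2: 0.6730×0.49976888 + 0.3270×0.23936556 = 0.414617
  M+4: 0.6730×0.26086556 + 0.3270×0.49976888 = 0.338987
  M+6: 0.3270×0.26086556 = 0.085303
Scale to base peak (0.414617) = 100: 38.85 : 100.00 : 81.76 : 20.57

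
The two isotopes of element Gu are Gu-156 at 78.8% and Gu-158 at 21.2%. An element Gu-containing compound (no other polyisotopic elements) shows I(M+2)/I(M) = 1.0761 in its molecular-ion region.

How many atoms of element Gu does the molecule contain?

For n independent Gu atoms, I(M+2)/I(M) = n · (abundance Gu-158) / (abundance Gu-156) = n · 0.212/0.788.
n = 1.0761 × 0.788/0.212 = 4.00 ≈ 4

4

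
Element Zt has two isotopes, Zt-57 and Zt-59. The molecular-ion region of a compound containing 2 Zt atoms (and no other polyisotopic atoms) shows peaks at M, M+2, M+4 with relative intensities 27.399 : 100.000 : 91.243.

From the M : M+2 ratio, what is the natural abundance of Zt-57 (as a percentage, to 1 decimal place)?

35.4%

Let p = fractional abundance of Zt-57. I(M+2)/I(M) = [C(2,1)·p^1·(1−p)] / p^2 = 2·(1−p)/p = 100.000/27.399 = 3.6498
(1−p)/p = 3.6498/2 = 1.8249  ⇒  p = 1/(1 + 1.8249) = 0.3540
Zt-57: 35.4%, Zt-59: 64.6%.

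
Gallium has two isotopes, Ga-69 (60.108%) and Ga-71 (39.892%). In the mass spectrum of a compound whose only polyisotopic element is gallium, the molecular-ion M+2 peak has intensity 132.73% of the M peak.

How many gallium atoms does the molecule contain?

For n independent Ga atoms, I(M+2)/I(M) = n · (abundance Ga-71) / (abundance Ga-69) = n · 0.39892/0.60108.
n = 1.3273 × 0.60108/0.39892 = 2.00 ≈ 2

2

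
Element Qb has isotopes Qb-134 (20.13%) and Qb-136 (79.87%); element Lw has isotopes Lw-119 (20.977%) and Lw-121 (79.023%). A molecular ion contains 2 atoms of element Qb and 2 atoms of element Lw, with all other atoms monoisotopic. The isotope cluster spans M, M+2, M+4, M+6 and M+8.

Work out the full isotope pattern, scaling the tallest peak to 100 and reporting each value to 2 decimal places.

Element Qb pattern (n=2): 0.04052169 : 0.32155662 : 0.63792169
Element Lw pattern (n=2): 0.04400345 : 0.33153309 : 0.62446345
Convolve the two distributions (both contribute in 2-u steps):
  M: 0.04052169×0.04400345 = 0.001783
  M+2: 0.04052169×0.33153309 + 0.32155662×0.04400345 = 0.027584
  M+4: 0.04052169×0.62446345 + 0.32155662×0.33153309 + 0.63792169×0.04400345 = 0.159982
  M+6: 0.32155662×0.62446345 + 0.63792169×0.33153309 = 0.412293
  M+8: 0.63792169×0.62446345 = 0.398359
Scale to base peak (0.412293) = 100: 0.43 : 6.69 : 38.80 : 100.00 : 96.62

0.43 : 6.69 : 38.80 : 100.00 : 96.62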